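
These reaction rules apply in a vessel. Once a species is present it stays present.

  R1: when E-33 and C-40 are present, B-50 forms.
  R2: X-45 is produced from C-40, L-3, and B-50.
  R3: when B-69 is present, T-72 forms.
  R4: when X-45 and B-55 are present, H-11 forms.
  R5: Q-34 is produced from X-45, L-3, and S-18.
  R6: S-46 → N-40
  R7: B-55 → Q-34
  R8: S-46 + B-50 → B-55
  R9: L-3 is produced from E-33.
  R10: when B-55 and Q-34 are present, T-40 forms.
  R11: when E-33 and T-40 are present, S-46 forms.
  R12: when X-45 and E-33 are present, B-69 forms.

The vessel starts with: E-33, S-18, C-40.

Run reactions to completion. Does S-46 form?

S-46 would need E-33 and T-40 (R11), but T-40 never forms.

No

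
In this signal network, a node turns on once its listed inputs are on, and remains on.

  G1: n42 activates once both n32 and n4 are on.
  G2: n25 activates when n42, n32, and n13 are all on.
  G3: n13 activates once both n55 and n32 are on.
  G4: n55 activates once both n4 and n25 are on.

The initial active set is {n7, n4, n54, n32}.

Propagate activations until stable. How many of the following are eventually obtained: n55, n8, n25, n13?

n55 would need n4 and n25 (G4), but n25 never turns on.
No rule produces n8, and it is not given.
n25 would need n42, n32, and n13 (G2), but n13 never turns on.
n13 would need n55 and n32 (G3), but n55 never turns on.
None of the 4 are reached.

0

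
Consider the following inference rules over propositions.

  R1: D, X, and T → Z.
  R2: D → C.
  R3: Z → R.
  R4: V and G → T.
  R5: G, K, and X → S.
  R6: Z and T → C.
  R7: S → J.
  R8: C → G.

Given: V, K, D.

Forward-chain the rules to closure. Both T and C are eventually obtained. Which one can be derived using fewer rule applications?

C

C: D holds, so C follows (R2). [1 rule application]
T: D holds, so C follows (R2). From C, R8 gives G. V and G hold, so T follows (R4). [3 rule applications]
C needs fewer.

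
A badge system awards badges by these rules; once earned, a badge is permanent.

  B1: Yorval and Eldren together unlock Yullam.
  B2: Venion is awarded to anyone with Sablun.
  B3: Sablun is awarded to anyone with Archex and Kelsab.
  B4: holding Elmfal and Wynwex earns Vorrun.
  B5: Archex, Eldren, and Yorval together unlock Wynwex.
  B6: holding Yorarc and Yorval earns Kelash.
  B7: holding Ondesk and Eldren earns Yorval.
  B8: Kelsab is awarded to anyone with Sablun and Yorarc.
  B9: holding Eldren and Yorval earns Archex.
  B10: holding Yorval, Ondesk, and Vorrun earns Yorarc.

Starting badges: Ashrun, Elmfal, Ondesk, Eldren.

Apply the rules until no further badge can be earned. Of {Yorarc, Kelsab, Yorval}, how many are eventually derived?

With Ondesk and Eldren, Yorval is earned (B7).
With Eldren and Yorval, Archex is earned (B9).
With Archex, Eldren, and Yorval, Wynwex is earned (B5).
With Elmfal and Wynwex, Vorrun is earned (B4).
With Yorval, Ondesk, and Vorrun, Yorarc is earned (B10).
Yorarc: reached.
Kelsab would need Sablun and Yorarc (B8), but Sablun is never earned.
Yorval: reached.
Reached: Yorarc and Yorval — 2 of the 3.

2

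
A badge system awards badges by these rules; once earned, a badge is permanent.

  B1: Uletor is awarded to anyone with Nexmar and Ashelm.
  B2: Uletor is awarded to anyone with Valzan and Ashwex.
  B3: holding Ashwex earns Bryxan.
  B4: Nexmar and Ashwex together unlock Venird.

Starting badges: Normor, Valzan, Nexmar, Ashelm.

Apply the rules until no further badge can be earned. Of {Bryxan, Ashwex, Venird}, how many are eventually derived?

0

Bryxan would need Ashwex (B3), but Ashwex is never earned.
No rule produces Ashwex, and it is not given.
Venird would need Nexmar and Ashwex (B4), but Ashwex is never earned.
None of the 3 are reached.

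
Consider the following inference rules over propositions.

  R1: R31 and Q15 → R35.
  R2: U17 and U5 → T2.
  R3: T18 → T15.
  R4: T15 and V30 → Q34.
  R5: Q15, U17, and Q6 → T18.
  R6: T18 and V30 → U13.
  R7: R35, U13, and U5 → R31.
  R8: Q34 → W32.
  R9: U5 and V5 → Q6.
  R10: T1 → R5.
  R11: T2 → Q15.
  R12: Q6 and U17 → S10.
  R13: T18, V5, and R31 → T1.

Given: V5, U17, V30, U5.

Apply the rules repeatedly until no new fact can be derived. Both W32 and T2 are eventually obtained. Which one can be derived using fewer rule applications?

T2: From U17 and U5, R2 gives T2. [1 rule application]
W32: From U5 and V5, R9 gives Q6. U17 and U5 hold, so T2 follows (R2). T2 holds, so Q15 follows (R11). Q15, U17, and Q6 hold, so T18 follows (R5). From T18, R3 gives T15. From T15 and V30, R4 gives Q34. From Q34, R8 gives W32. [7 rule applications]
T2 needs fewer.

T2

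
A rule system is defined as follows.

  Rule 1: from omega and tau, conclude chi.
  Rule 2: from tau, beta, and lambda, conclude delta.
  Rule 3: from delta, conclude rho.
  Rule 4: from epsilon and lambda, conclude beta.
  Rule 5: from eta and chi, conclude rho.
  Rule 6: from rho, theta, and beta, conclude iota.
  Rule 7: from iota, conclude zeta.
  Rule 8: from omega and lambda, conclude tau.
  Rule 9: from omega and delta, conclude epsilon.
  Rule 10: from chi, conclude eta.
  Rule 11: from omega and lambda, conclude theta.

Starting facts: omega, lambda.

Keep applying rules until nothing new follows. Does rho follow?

Yes

From omega and lambda, Rule 8 gives tau.
omega and tau hold, so chi follows (Rule 1).
chi holds, so eta follows (Rule 10).
From eta and chi, Rule 5 gives rho.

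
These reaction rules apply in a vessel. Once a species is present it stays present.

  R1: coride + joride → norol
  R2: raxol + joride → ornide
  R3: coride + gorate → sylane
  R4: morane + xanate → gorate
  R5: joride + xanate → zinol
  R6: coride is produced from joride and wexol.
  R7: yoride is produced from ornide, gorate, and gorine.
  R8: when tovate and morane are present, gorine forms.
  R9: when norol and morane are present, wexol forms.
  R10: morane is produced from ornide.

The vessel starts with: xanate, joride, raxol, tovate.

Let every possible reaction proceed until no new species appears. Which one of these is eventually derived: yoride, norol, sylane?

raxol and joride present → ornide forms (R2).
ornide present → morane forms (R10).
tovate and morane present → gorine forms (R8).
morane and xanate present → gorate forms (R4).
ornide, gorate, and gorine present → yoride forms (R7).
norol would need coride and joride (R1), but coride never forms. sylane would need coride and gorate (R3), but coride never forms.

yoride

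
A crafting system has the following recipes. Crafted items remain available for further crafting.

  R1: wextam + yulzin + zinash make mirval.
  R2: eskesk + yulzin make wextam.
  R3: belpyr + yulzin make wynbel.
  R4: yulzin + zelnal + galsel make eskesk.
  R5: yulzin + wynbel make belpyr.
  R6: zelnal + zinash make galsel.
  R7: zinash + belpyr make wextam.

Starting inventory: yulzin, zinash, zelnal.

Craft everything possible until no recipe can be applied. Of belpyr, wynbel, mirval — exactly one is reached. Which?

Using R6, zelnal and zinash make galsel.
yulzin + zelnal + galsel → eskesk (R4).
Using R2, eskesk and yulzin make wextam.
wextam + yulzin + zinash → mirval (R1).
belpyr would need yulzin and wynbel (R5), but wynbel is never obtained. wynbel would need belpyr and yulzin (R3), but belpyr is never obtained.

mirval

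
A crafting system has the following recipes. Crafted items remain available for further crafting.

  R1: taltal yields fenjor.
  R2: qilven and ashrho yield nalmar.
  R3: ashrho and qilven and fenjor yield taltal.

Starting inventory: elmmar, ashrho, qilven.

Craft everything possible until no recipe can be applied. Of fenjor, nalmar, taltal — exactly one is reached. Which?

nalmar

Using R2, qilven and ashrho make nalmar.
taltal would need ashrho, qilven, and fenjor (R3), but fenjor is never obtained. fenjor would need taltal (R1), but taltal is never obtained.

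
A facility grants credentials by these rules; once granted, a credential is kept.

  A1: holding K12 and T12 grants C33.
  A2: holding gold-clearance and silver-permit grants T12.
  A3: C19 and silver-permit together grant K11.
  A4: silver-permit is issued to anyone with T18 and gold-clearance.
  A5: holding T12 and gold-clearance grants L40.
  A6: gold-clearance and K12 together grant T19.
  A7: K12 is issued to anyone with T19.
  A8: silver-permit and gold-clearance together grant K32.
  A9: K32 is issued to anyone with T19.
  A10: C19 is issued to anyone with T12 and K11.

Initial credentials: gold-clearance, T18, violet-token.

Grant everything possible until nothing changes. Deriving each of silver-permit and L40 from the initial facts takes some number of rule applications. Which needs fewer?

silver-permit

silver-permit: Holding T18 and gold-clearance grants silver-permit (A4). [1 rule application]
L40: Holding T18 and gold-clearance grants silver-permit (A4). Holding gold-clearance and silver-permit grants T12 (A2). Holding T12 and gold-clearance grants L40 (A5). [3 rule applications]
silver-permit needs fewer.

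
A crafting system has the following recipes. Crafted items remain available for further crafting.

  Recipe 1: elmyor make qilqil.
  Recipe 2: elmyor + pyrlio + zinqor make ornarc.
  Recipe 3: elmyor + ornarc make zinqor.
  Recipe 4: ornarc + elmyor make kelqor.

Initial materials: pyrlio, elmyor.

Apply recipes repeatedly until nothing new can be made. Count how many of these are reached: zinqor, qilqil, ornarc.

Using Recipe 1, elmyor makes qilqil.
zinqor would need elmyor and ornarc (Recipe 3), but ornarc is never obtained.
qilqil: reached.
ornarc would need elmyor, pyrlio, and zinqor (Recipe 2), but zinqor is never obtained.
Reached: qilqil — 1 of the 3.

1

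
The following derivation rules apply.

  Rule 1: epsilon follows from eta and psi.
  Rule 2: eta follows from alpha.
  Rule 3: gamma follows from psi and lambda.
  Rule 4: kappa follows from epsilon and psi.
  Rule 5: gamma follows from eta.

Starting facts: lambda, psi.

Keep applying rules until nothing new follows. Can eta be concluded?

eta would need alpha (Rule 2), but alpha is never established.

No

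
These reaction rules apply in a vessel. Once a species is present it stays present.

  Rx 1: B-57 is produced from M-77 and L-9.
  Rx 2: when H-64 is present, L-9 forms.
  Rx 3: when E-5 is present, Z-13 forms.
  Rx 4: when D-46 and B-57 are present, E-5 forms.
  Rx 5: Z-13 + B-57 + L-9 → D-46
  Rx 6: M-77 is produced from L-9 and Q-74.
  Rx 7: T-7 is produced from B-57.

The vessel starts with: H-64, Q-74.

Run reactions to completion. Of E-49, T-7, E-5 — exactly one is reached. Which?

T-7

H-64 present → L-9 forms (Rx 2).
L-9 and Q-74 present → M-77 forms (Rx 6).
M-77 and L-9 present → B-57 forms (Rx 1).
B-57 present → T-7 forms (Rx 7).
E-5 would need D-46 and B-57 (Rx 4), but D-46 never forms. No rule produces E-49, and it is not given.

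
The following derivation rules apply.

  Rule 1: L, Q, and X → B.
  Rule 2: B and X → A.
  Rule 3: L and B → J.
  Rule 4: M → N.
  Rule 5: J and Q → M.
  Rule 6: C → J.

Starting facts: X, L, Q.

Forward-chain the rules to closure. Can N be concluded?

L, Q, and X hold, so B follows (Rule 1).
L and B hold, so J follows (Rule 3).
From J and Q, Rule 5 gives M.
From M, Rule 4 gives N.

Yes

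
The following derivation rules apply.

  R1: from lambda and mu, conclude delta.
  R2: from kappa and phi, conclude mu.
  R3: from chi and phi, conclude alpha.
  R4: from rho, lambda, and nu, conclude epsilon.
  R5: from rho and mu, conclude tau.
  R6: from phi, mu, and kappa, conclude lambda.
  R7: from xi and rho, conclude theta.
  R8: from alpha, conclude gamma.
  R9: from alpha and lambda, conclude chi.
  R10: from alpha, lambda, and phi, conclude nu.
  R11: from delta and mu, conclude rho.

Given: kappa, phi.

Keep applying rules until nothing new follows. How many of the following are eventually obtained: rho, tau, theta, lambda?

3

kappa and phi hold, so mu follows (R2).
phi, mu, and kappa hold, so lambda follows (R6).
lambda and mu hold, so delta follows (R1).
From delta and mu, R11 gives rho.
From rho and mu, R5 gives tau.
rho: reached.
tau: reached.
theta would need xi and rho (R7), but xi is never established.
lambda: reached.
Reached: rho, tau, and lambda — 3 of the 4.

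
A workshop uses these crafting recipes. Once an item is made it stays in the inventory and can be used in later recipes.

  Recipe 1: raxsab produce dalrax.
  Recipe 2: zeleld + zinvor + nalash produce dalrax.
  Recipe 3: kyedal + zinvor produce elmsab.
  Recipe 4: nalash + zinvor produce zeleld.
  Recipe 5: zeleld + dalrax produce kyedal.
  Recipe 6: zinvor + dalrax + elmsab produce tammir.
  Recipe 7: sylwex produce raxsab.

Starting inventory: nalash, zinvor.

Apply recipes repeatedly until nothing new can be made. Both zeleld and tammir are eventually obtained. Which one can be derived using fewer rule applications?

zeleld

zeleld: nalash + zinvor → zeleld (Recipe 4). [1 rule application]
tammir: nalash + zinvor → zeleld (Recipe 4). Using Recipe 2, zeleld, zinvor, and nalash make dalrax. Using Recipe 5, zeleld and dalrax make kyedal. Using Recipe 3, kyedal and zinvor make elmsab. Using Recipe 6, zinvor, dalrax, and elmsab make tammir. [5 rule applications]
zeleld needs fewer.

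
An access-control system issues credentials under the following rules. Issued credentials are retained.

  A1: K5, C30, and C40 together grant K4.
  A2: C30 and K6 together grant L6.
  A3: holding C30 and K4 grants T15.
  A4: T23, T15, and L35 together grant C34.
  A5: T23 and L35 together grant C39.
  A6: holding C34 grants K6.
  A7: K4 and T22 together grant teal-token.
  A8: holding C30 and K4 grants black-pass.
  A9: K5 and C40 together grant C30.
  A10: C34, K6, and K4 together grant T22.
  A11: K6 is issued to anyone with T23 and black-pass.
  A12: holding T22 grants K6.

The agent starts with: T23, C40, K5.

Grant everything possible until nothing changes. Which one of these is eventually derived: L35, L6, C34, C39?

L6

Holding K5 and C40 grants C30 (A9).
Holding K5, C30, and C40 grants K4 (A1).
Holding C30 and K4 grants black-pass (A8).
Holding T23 and black-pass grants K6 (A11).
Holding C30 and K6 grants L6 (A2).
No rule produces L35, and it is not given. C34 would need T23, T15, and L35 (A4), but L35 is never granted. C39 would need T23 and L35 (A5), but L35 is never granted.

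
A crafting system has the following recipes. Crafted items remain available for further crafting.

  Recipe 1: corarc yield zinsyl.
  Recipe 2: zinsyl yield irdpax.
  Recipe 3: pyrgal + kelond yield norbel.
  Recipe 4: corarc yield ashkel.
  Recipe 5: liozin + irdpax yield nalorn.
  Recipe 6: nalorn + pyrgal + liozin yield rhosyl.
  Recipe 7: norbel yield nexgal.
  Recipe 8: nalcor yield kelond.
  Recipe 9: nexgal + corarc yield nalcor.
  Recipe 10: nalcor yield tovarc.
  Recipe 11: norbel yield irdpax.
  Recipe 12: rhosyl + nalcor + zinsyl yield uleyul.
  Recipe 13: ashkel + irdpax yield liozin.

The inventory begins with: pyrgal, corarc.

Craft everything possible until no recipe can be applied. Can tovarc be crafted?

tovarc would need nalcor (Recipe 10), but nalcor is never obtained.

No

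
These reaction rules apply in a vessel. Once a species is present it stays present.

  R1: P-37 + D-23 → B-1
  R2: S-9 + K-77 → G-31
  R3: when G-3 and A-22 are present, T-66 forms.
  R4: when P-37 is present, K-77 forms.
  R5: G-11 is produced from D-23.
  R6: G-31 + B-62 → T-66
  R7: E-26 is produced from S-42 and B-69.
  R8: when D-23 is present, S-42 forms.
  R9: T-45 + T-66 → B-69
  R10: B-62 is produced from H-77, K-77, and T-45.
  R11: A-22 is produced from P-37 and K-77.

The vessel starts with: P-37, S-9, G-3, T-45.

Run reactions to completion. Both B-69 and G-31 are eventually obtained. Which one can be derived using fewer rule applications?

G-31: P-37 present → K-77 forms (R4). S-9 and K-77 present → G-31 forms (R2). [2 rule applications]
B-69: P-37 present → K-77 forms (R4). P-37 and K-77 present → A-22 forms (R11). G-3 and A-22 present → T-66 forms (R3). T-45 and T-66 present → B-69 forms (R9). [4 rule applications]
G-31 needs fewer.

G-31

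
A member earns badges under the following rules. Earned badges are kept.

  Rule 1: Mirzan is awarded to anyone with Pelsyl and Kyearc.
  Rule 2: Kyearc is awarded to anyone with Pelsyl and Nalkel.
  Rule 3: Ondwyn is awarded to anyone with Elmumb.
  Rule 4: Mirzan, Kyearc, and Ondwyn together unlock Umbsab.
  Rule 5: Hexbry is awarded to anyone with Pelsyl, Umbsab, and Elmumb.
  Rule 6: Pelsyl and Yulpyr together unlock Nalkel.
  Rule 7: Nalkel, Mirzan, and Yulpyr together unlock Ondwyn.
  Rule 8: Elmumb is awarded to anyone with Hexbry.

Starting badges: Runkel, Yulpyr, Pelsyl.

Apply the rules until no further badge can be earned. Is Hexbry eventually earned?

Hexbry would need Pelsyl, Umbsab, and Elmumb (Rule 5), but Elmumb is never earned.

No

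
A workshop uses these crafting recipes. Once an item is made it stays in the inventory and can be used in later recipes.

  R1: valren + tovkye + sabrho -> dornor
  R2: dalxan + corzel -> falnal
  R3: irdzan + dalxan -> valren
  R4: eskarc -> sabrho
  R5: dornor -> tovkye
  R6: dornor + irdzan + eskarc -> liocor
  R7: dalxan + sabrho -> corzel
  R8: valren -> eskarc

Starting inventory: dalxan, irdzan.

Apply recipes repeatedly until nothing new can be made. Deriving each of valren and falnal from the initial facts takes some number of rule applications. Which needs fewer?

valren: irdzan + dalxan -> valren (R3). [1 rule application]
falnal: irdzan + dalxan -> valren (R3). Using R8, valren makes eskarc. eskarc -> sabrho (R4). Using R7, dalxan and sabrho make corzel. dalxan + corzel -> falnal (R2). [5 rule applications]
valren needs fewer.

valren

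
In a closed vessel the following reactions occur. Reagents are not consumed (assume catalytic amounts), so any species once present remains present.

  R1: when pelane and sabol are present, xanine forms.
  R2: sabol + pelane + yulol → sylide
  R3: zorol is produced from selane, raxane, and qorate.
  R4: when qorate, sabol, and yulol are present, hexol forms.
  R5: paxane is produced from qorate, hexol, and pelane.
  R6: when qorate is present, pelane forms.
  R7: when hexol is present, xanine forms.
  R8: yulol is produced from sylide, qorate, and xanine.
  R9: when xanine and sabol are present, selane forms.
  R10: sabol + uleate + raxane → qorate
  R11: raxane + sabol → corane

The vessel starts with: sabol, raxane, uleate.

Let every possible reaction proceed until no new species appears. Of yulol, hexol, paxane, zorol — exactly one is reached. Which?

zorol

sabol, uleate, and raxane present → qorate forms (R10).
qorate present → pelane forms (R6).
pelane and sabol present → xanine forms (R1).
xanine and sabol present → selane forms (R9).
selane, raxane, and qorate present → zorol forms (R3).
yulol would need sylide, qorate, and xanine (R8), but sylide never forms. paxane would need qorate, hexol, and pelane (R5), but hexol never forms. hexol would need qorate, sabol, and yulol (R4), but yulol never forms.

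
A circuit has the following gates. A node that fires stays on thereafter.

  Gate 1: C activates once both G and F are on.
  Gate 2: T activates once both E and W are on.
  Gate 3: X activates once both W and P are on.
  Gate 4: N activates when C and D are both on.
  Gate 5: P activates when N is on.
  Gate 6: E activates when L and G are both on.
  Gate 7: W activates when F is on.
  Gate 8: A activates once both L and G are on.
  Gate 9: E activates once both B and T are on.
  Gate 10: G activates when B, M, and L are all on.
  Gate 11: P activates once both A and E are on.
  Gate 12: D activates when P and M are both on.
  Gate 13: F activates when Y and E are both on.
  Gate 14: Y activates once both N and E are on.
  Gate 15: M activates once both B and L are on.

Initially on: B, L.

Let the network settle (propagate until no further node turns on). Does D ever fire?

Gate 15: B and L on → M on.
Gate 10: B, M, and L on → G on.
L and G are on, so A activates (Gate 8).
L and G are on, so E activates (Gate 6).
Gate 11: A and E on → P on.
P and M are on, so D activates (Gate 12).

Yes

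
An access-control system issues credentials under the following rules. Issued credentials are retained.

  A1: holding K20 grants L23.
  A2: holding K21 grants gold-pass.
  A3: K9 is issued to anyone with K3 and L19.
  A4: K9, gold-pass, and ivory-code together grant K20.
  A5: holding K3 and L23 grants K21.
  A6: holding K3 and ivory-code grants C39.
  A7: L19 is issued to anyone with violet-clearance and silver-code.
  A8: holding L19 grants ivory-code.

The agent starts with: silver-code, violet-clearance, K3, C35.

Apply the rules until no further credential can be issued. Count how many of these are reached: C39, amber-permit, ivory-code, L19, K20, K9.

Holding violet-clearance and silver-code grants L19 (A7).
Holding K3 and L19 grants K9 (A3).
Holding L19 grants ivory-code (A8).
Holding K3 and ivory-code grants C39 (A6).
C39: reached.
No rule produces amber-permit, and it is not given.
ivory-code: reached.
L19: reached.
K20 would need K9, gold-pass, and ivory-code (A4), but gold-pass is never granted.
K9: reached.
Reached: C39, ivory-code, L19, and K9 — 4 of the 6.

4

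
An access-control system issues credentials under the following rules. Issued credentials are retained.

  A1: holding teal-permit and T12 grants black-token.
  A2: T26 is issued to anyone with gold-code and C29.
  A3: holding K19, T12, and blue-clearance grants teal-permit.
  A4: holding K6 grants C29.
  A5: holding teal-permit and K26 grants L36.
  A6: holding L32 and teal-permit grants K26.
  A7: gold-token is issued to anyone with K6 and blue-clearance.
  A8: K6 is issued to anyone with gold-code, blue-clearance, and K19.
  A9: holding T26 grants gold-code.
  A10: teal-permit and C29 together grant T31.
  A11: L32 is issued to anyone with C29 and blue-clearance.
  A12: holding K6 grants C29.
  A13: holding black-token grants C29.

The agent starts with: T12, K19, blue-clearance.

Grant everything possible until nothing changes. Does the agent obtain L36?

Yes

Holding K19, T12, and blue-clearance grants teal-permit (A3).
Holding teal-permit and T12 grants black-token (A1).
Holding black-token grants C29 (A13).
Holding C29 and blue-clearance grants L32 (A11).
Holding L32 and teal-permit grants K26 (A6).
Holding teal-permit and K26 grants L36 (A5).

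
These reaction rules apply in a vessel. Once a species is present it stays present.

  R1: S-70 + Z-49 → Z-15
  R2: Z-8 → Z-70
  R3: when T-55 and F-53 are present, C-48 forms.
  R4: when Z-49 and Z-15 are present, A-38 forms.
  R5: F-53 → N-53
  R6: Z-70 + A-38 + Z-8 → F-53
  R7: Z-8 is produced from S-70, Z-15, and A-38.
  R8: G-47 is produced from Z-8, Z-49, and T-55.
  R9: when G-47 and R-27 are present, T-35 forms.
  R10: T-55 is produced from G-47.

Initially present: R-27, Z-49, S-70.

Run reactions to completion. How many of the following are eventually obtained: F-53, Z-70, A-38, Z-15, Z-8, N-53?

S-70 and Z-49 present → Z-15 forms (R1).
Z-49 and Z-15 present → A-38 forms (R4).
S-70, Z-15, and A-38 present → Z-8 forms (R7).
Z-8 present → Z-70 forms (R2).
Z-70, A-38, and Z-8 present → F-53 forms (R6).
F-53 present → N-53 forms (R5).
F-53: reached.
Z-70: reached.
A-38: reached.
Z-15: reached.
Z-8: reached.
N-53: reached.
All 6 are reached.

6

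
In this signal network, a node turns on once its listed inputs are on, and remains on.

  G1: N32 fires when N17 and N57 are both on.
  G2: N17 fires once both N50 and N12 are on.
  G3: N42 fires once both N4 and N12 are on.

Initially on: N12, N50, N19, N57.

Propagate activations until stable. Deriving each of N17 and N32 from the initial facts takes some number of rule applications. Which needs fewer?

N17

N17: N50 and N12 are on, so N17 fires (G2). [1 rule application]
N32: G2: N50 and N12 on → N17 on. G1: N17 and N57 on → N32 on. [2 rule applications]
N17 needs fewer.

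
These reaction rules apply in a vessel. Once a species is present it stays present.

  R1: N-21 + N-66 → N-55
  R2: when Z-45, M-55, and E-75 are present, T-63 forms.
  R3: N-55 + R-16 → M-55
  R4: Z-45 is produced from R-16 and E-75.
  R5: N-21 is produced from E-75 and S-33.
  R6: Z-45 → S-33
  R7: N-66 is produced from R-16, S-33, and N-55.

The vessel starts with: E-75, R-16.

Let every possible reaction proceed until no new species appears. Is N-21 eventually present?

R-16 and E-75 present → Z-45 forms (R4).
Z-45 present → S-33 forms (R6).
E-75 and S-33 present → N-21 forms (R5).

Yes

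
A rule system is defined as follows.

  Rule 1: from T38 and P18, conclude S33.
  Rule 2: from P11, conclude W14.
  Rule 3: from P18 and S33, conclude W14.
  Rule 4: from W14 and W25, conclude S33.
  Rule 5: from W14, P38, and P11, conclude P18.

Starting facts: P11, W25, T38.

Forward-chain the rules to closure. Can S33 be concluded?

Yes

From P11, Rule 2 gives W14.
From W14 and W25, Rule 4 gives S33.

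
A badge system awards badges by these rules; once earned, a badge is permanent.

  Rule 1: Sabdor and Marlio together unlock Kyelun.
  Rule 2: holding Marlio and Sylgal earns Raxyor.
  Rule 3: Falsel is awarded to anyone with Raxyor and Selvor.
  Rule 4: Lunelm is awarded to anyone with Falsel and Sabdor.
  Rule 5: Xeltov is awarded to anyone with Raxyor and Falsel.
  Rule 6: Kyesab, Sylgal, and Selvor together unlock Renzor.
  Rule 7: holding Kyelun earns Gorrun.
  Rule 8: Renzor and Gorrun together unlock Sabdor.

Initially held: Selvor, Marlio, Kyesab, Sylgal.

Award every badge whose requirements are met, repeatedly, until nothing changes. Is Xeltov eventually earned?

With Marlio and Sylgal, Raxyor is earned (Rule 2).
With Raxyor and Selvor, Falsel is earned (Rule 3).
With Raxyor and Falsel, Xeltov is earned (Rule 5).

Yes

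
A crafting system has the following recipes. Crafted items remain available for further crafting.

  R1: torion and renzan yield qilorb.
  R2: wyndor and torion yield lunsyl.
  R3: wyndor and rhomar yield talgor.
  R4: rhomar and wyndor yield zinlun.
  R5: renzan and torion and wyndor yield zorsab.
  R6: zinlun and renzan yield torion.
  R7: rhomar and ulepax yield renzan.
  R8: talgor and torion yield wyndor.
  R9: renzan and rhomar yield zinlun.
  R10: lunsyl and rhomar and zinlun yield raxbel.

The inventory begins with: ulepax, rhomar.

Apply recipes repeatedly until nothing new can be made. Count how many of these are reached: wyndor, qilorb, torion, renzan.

3

rhomar and ulepax → renzan (R7).
Using R9, renzan and rhomar make zinlun.
zinlun and renzan → torion (R6).
torion and renzan → qilorb (R1).
wyndor would need talgor and torion (R8), but talgor is never obtained.
qilorb: reached.
torion: reached.
renzan: reached.
Reached: qilorb, torion, and renzan — 3 of the 4.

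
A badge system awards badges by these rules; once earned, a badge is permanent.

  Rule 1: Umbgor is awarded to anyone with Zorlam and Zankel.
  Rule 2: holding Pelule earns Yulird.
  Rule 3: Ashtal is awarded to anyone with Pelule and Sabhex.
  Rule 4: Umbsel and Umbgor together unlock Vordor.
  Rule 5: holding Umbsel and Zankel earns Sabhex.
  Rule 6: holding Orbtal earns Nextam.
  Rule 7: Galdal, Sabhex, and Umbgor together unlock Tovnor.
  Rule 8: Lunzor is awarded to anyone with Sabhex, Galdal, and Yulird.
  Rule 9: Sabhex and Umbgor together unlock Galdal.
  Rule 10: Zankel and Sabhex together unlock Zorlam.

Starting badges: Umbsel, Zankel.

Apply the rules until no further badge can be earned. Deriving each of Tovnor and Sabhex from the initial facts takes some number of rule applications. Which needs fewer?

Sabhex: With Umbsel and Zankel, Sabhex is earned (Rule 5). [1 rule application]
Tovnor: With Umbsel and Zankel, Sabhex is earned (Rule 5). With Zankel and Sabhex, Zorlam is earned (Rule 10). With Zorlam and Zankel, Umbgor is earned (Rule 1). With Sabhex and Umbgor, Galdal is earned (Rule 9). With Galdal, Sabhex, and Umbgor, Tovnor is earned (Rule 7). [5 rule applications]
Sabhex needs fewer.

Sabhex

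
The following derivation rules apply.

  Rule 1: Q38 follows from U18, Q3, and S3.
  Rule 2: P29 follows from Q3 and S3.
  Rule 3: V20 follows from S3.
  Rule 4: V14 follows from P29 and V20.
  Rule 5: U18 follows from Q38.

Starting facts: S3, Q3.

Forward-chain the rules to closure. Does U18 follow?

No

U18 would need Q38 (Rule 5), but Q38 is never established.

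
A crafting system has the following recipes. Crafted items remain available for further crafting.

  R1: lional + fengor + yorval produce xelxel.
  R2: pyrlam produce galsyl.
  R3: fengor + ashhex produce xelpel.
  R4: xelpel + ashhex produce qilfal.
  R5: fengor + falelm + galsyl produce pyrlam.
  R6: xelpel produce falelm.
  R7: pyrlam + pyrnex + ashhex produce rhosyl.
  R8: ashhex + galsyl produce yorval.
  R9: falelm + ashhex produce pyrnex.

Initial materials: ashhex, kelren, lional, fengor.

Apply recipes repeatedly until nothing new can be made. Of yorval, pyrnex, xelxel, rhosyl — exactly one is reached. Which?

Using R3, fengor and ashhex make xelpel.
Using R6, xelpel makes falelm.
Using R9, falelm and ashhex make pyrnex.
yorval would need ashhex and galsyl (R8), but galsyl is never obtained. rhosyl would need pyrlam, pyrnex, and ashhex (R7), but pyrlam is never obtained. xelxel would need lional, fengor, and yorval (R1), but yorval is never obtained.

pyrnex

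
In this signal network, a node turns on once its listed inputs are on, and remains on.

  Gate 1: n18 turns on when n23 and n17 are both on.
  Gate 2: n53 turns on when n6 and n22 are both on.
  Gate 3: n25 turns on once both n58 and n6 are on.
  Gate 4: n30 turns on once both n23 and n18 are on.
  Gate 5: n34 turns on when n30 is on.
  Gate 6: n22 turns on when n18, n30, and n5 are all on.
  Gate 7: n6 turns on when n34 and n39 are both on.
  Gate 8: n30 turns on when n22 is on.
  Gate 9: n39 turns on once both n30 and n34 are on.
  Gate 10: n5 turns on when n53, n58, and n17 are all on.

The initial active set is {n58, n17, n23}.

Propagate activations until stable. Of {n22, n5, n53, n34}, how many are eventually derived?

n23 and n17 are on, so n18 turns on (Gate 1).
Gate 4: n23 and n18 on → n30 on.
Gate 5: n30 on → n34 on.
n22 would need n18, n30, and n5 (Gate 6), but n5 never turns on.
n5 would need n53, n58, and n17 (Gate 10), but n53 never turns on.
n53 would need n6 and n22 (Gate 2), but n22 never turns on.
n34: reached.
Reached: n34 — 1 of the 4.

1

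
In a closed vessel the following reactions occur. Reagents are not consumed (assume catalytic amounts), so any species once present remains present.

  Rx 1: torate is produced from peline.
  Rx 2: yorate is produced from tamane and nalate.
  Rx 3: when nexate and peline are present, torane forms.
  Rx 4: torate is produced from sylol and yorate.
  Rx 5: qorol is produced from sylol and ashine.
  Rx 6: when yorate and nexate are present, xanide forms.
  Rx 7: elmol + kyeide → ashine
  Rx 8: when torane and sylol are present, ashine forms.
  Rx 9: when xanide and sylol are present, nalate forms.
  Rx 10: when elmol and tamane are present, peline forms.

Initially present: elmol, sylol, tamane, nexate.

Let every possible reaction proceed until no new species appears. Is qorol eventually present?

Yes

elmol and tamane present → peline forms (Rx 10).
nexate and peline present → torane forms (Rx 3).
torane and sylol present → ashine forms (Rx 8).
sylol and ashine present → qorol forms (Rx 5).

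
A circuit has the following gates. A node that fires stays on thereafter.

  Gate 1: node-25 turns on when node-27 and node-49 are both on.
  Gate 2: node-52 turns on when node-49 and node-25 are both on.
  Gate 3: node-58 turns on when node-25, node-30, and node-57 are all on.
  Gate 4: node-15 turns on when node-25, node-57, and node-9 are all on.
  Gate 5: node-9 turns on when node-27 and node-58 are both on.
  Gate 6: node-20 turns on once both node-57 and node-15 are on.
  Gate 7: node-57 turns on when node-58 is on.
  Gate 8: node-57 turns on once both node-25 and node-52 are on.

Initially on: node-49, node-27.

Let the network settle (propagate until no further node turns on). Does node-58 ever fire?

node-58 would need node-25, node-30, and node-57 (Gate 3), but node-30 never turns on.

No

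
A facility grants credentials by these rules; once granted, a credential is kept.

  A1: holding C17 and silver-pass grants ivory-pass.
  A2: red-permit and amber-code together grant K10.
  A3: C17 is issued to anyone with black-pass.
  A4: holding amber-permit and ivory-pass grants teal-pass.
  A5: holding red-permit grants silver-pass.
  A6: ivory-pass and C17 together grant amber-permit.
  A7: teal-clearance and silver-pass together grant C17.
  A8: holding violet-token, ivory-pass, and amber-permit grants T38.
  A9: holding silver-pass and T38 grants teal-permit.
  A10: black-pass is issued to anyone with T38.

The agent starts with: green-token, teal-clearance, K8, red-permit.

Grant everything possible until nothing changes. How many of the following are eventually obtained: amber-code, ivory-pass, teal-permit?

1

Holding red-permit grants silver-pass (A5).
Holding teal-clearance and silver-pass grants C17 (A7).
Holding C17 and silver-pass grants ivory-pass (A1).
No rule produces amber-code, and it is not given.
ivory-pass: reached.
teal-permit would need silver-pass and T38 (A9), but T38 is never granted.
Reached: ivory-pass — 1 of the 3.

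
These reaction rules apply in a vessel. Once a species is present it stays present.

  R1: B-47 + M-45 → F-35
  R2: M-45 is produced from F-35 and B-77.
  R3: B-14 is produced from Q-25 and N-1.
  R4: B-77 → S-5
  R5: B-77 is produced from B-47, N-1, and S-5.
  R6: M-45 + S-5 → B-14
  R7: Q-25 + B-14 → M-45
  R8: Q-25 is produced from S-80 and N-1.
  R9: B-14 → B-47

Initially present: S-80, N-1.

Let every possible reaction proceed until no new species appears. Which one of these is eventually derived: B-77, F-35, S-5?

F-35

S-80 and N-1 present → Q-25 forms (R8).
Q-25 and N-1 present → B-14 forms (R3).
Q-25 and B-14 present → M-45 forms (R7).
B-14 present → B-47 forms (R9).
B-47 and M-45 present → F-35 forms (R1).
B-77 would need B-47, N-1, and S-5 (R5), but S-5 never forms. S-5 would need B-77 (R4), but B-77 never forms.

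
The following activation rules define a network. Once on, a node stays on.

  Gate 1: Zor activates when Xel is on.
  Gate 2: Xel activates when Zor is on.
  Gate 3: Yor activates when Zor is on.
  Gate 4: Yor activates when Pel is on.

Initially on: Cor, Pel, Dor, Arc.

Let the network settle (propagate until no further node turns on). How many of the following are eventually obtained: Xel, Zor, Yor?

Pel is on, so Yor activates (Gate 4).
Xel would need Zor (Gate 2), but Zor never turns on.
Zor would need Xel (Gate 1), but Xel never turns on.
Yor: reached.
Reached: Yor — 1 of the 3.

1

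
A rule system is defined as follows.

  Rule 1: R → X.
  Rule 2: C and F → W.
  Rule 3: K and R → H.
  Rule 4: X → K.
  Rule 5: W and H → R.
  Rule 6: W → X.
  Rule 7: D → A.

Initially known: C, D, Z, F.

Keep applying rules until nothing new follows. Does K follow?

Yes

C and F hold, so W follows (Rule 2).
From W, Rule 6 gives X.
From X, Rule 4 gives K.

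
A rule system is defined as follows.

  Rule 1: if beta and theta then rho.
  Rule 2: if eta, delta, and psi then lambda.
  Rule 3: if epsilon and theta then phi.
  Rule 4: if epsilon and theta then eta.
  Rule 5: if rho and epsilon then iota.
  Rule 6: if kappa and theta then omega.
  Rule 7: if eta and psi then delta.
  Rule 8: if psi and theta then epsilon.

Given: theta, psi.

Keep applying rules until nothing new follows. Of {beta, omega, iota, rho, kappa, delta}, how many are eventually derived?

1

psi and theta hold, so epsilon follows (Rule 8).
epsilon and theta hold, so eta follows (Rule 4).
From eta and psi, Rule 7 gives delta.
No rule produces beta, and it is not given.
omega would need kappa and theta (Rule 6), but kappa is never established.
iota would need rho and epsilon (Rule 5), but rho is never established.
rho would need beta and theta (Rule 1), but beta is never established.
No rule produces kappa, and it is not given.
delta: reached.
Reached: delta — 1 of the 6.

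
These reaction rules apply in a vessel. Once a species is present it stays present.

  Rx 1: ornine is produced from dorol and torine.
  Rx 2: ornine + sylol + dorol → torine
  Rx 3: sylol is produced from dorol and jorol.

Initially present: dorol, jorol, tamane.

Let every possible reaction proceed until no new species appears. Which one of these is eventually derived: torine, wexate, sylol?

sylol

dorol and jorol present → sylol forms (Rx 3).
torine would need ornine, sylol, and dorol (Rx 2), but ornine never forms. No rule produces wexate, and it is not given.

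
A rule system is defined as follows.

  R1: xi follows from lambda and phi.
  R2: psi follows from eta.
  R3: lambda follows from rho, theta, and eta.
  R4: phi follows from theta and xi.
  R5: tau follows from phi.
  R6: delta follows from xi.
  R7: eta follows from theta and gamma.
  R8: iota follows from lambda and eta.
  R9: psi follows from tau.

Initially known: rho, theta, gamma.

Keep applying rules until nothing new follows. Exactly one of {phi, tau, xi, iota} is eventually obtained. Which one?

iota

theta and gamma hold, so eta follows (R7).
rho, theta, and eta hold, so lambda follows (R3).
lambda and eta hold, so iota follows (R8).
phi would need theta and xi (R4), but xi is never established. xi would need lambda and phi (R1), but phi is never established. tau would need phi (R5), but phi is never established.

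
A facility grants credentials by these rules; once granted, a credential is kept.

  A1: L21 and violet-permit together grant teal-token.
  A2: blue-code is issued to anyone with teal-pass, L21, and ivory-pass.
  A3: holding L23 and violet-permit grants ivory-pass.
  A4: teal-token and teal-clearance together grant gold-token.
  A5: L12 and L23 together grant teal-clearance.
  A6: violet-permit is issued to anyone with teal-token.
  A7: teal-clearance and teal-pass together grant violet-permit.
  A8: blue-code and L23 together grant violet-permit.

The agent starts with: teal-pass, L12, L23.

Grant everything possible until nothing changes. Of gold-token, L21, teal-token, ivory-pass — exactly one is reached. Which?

Holding L12 and L23 grants teal-clearance (A5).
Holding teal-clearance and teal-pass grants violet-permit (A7).
Holding L23 and violet-permit grants ivory-pass (A3).
teal-token would need L21 and violet-permit (A1), but L21 is never granted. No rule produces L21, and it is not given. gold-token would need teal-token and teal-clearance (A4), but teal-token is never granted.

ivory-pass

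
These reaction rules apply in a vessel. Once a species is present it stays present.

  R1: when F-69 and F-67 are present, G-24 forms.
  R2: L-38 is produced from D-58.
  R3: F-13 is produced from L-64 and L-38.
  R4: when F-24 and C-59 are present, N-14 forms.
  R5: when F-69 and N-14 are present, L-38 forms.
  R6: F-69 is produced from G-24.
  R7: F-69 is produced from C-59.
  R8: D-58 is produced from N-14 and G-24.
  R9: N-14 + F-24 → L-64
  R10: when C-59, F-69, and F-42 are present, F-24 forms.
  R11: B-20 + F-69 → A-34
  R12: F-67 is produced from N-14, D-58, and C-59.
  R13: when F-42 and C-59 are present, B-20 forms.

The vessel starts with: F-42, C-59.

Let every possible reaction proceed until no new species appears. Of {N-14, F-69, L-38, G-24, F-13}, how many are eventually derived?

4

C-59 present → F-69 forms (R7).
C-59, F-69, and F-42 present → F-24 forms (R10).
F-24 and C-59 present → N-14 forms (R4).
F-69 and N-14 present → L-38 forms (R5).
N-14 and F-24 present → L-64 forms (R9).
L-64 and L-38 present → F-13 forms (R3).
N-14: reached.
F-69: reached.
L-38: reached.
G-24 would need F-69 and F-67 (R1), but F-67 never forms.
F-13: reached.
Reached: N-14, F-69, L-38, and F-13 — 4 of the 5.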